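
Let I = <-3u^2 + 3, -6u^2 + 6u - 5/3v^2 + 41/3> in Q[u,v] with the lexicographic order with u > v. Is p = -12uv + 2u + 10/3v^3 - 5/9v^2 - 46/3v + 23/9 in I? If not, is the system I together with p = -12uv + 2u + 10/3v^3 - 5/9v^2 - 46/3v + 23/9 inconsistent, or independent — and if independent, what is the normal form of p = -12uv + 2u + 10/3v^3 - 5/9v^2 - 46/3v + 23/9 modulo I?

First compute the reduced Gröbner basis of I by Buchberger's algorithm.
f_1 = -3u^2 + 3, LT = u^2.
f_2 = -6u^2 + 6u - 5/3v^2 + 41/3, LT = u^2.

S(f_1,f_2): lcm = u^2. S = u - 5/18v^2 + 23/18.
  leading term u: no divisor's leading term divides it; move u to the remainder.
  leading term v^2: no divisor's leading term divides it; move -5/18v^2 to the remainder.
  leading term 1: no divisor's leading term divides it; move 23/18 to the remainder.
  remainder u - 5/18v^2 + 23/18 ≠ 0; add h_3 = u - 5/18v^2 + 23/18 to the basis.

S(f_1,h_3): lcm = u^2. S = 5/18uv^2 - 23/18u - 1.
  leading term uv^2: subtract (5/18v^2)·h_3 from 5/18uv^2 - 23/18u - 1 → -23/18u + 25/324v^4 - 115/324v^2 - 1
  leading term u: subtract (-23/18)·h_3 from -23/18u + 25/324v^4 - 115/324v^2 - 1 → 25/324v^4 - 115/162v^2 + 205/324
  leading term v^4: no divisor's leading term divides it; move 25/324v^4 to the remainder.
  leading term v^2: no divisor's leading term divides it; move -115/162v^2 to the remainder.
  leading term 1: no divisor's leading term divides it; move 205/324 to the remainder.
  remainder 25/324v^4 - 115/162v^2 + 205/324 ≠ 0; add h_4 = 25/324v^4 - 115/162v^2 + 205/324 to the basis.

The other S-polynomials (S(f_2,h_3), S(f_1,h_4), S(f_2,h_4), S(h_3,h_4)) all reduce to 0 modulo the current basis, so we have a Gröbner basis.
Inter-reduce: drop elements whose leading term is divisible by another's, tail-reduce, and make monic.
Reduced Gröbner basis: {u - 5/18v^2 + 23/18, v^4 - 46/5v^2 + 41/5}.
Label its elements g_1 = u - 5/18v^2 + 23/18, g_2 = v^4 - 46/5v^2 + 41/5.

Reduce p = -12uv + 2u + 10/3v^3 - 5/9v^2 - 46/3v + 23/9 modulo G:
  leading term uv: subtract (-12v)·g_1 from -12uv + 2u + 10/3v^3 - 5/9v^2 - 46/3v + 23/9 → 2u - 5/9v^2 + 23/9
  leading term u: subtract (2)·g_1 from 2u - 5/9v^2 + 23/9 → 0
  normal form = 0.
Since the normal form is 0, p ∈ I.

-12uv + 2u + 10/3v^3 - 5/9v^2 - 46/3v + 23/9 lies in I (it reduces to 0).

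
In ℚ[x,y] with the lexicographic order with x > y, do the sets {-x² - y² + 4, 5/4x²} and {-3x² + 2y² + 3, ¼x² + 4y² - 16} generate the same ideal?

Equality of ideals is decidable: compute both reduced Gröbner bases (unique for the ordering) and check whether they agree.
Buchberger on the first generating set:
f_1 = -x² - y² + 4, LT = x².
f_2 = 5/4x², LT = x².

S(f_1,f_2): lcm = x². S = y² - 4.
  leading term y²: no divisor's leading term divides it; move y² to the remainder.
  leading term 1: no divisor's leading term divides it; move -4 to the remainder.
  remainder y² - 4 ≠ 0; add g_3 = y² - 4 to the basis.

S(f_1,g_3): leading monomials are coprime, so the S-polynomial reduces to 0 (Buchberger's first criterion).
S(f_2,g_3): leading monomials are coprime, so the S-polynomial reduces to 0 (Buchberger's first criterion).
Every S-polynomial of the final basis reduces to 0, so we have a Gröbner basis.
Inter-reduce: drop elements whose leading term is divisible by another's, tail-reduce, and make monic.
Reduced Gröbner basis: {x², y² - 4}.

Buchberger on the second generating set:
h_1 = -3x² + 2y² + 3, LT = x².
h_2 = ¼x² + 4y² - 16, LT = x².

S(h_1,h_2): lcm = x². S = -50/3y² + 63.
  leading term y²: no divisor's leading term divides it; move -50/3y² to the remainder.
  leading term 1: no divisor's leading term divides it; move 63 to the remainder.
  remainder -50/3y² + 63 ≠ 0; add k_3 = -50/3y² + 63 to the basis.

S(h_1,k_3): leading monomials are coprime, so the S-polynomial reduces to 0 (Buchberger's first criterion).
S(h_2,k_3): leading monomials are coprime, so the S-polynomial reduces to 0 (Buchberger's first criterion).
Every S-polynomial of the final basis reduces to 0, so we have a Gröbner basis.
Inter-reduce: drop elements whose leading term is divisible by another's, tail-reduce, and make monic.
Reduced Gröbner basis: {x² - 88/25, y² - 189/50}.

The bases are distinct; the ideals are different.
The same test decides containment: I ⊆ J iff every generator of I reduces to 0 modulo a Gröbner basis of J.

No, the ideals differ.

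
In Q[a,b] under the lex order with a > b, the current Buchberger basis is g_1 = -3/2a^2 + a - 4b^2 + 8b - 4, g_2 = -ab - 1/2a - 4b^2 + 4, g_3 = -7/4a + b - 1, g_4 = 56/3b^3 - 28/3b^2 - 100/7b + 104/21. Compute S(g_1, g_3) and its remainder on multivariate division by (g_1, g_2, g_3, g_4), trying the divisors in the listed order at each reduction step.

lcm(LM(g_1), LM(g_3)) = a^2.
S = (lcm/LT(g_1))·g_1 − (lcm/LT(g_3))·g_3 = 4/7ab - 26/21a + 8/3b^2 - 16/3b + 8/3.
Reduce S modulo (g_1, g_2, g_3, g_4) in that order:
  leading term ab: subtract (-4/7)·g_2 from 4/7ab - 26/21a + 8/3b^2 - 16/3b + 8/3 → -32/21a + 8/21b^2 - 16/3b + 104/21
  leading term a: subtract (128/147)·g_3 from -32/21a + 8/21b^2 - 16/3b + 104/21 → 8/21b^2 - 304/49b + 856/147
  leading term b^2: no divisor's leading term divides it; move 8/21b^2 to the remainder.
  leading term b: no divisor's leading term divides it; move -304/49b to the remainder.
  leading term 1: no divisor's leading term divides it; move 856/147 to the remainder.
The remainder 8/21b^2 - 304/49b + 856/147 is nonzero, so it would be added as the next basis element.

S(g_1, g_3) = 4/7ab - 26/21a + 8/3b^2 - 16/3b + 8/3; remainder on division = 8/21b^2 - 304/49b + 856/147.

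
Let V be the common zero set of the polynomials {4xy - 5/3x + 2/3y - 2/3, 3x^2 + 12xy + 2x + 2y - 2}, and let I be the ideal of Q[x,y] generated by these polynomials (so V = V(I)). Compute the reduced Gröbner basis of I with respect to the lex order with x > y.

f_1 = 4xy - 5/3x + 2/3y - 2/3, LT = xy.
f_2 = 3x^2 + 12xy + 2x + 2y - 2, LT = x^2.

S(f_1,f_2): lcm = x^2y. S = -5/12x^2 - 4xy^2 - 1/2xy - 1/6x - 2/3y^2 + 2/3y.
  reduce S modulo (f_1, f_2):
  remainder -7/72x + 13/36y - 13/36 ≠ 0; add g_3 = -7/72x + 13/36y - 13/36 to the basis.

S(f_1,g_3): lcm = xy. S = -5/12x + 26/7y^2 - 149/42y - 1/6.
  reduce S modulo (f_1, f_2, g_3):
  remainder 26/7y^2 - 107/21y + 29/21 ≠ 0; add g_4 = 26/7y^2 - 107/21y + 29/21 to the basis.

The other S-polynomials (S(f_2,g_3), S(f_1,g_4), S(f_2,g_4), S(g_3,g_4)) all reduce to 0 modulo the current basis, so we have a Gröbner basis.
Inter-reduce: drop elements whose leading term is divisible by another's, tail-reduce, and make monic.

G = {x - 26/7y + 26/7, y^2 - 107/78y + 29/78}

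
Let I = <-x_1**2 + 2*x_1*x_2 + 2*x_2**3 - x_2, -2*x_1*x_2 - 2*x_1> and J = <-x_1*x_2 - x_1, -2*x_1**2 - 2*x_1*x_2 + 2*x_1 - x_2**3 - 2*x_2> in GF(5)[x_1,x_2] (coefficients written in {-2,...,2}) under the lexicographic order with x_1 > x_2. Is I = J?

Since reduced Gröbner bases are canonical representatives of ideals under a given ordering, it suffices to compute and compare them.
Buchberger on the first generating set:
f_1 = -x_1**2 + 2*x_1*x_2 + 2*x_2**3 - x_2, LT = x_1**2.
f_2 = -2*x_1*x_2 - 2*x_1, LT = x_1*x_2.

S(f_1,f_2): lcm = x_1**2*x_2. S = -x_1**2 - 2*x_1*x_2**2 - 2*x_2**4 + x_2**2.
  leading term x_1**2: subtract (1)·f_1 from -x_1**2 - 2*x_1*x_2**2 - 2*x_2**4 + x_2**2 → -2*x_1*x_2**2 - 2*x_1*x_2 - 2*x_2**4 - 2*x_2**3 + x_2**2 + x_2
  leading term x_1*x_2**2: subtract (x_2)·f_2 from -2*x_1*x_2**2 - 2*x_1*x_2 - 2*x_2**4 - 2*x_2**3 + x_2**2 + x_2 → -2*x_2**4 - 2*x_2**3 + x_2**2 + x_2
  leading term x_2**4: no divisor's leading term divides it; move -2*x_2**4 to the remainder.
  leading term x_2**3: no divisor's leading term divides it; move -2*x_2**3 to the remainder.
  leading term x_2**2: no divisor's leading term divides it; move x_2**2 to the remainder.
  leading term x_2: no divisor's leading term divides it; move x_2 to the remainder.
  remainder -2*x_2**4 - 2*x_2**3 + x_2**2 + x_2 ≠ 0; add g_3 = -2*x_2**4 - 2*x_2**3 + x_2**2 + x_2 to the basis.

S(f_1,g_3): leading monomials are coprime, so the S-polynomial reduces to 0 (Buchberger's first criterion).
S(f_2,g_3): lcm = x_1*x_2**4. S = -2*x_1*x_2**2 - 2*x_1*x_2.
  leading term x_1*x_2**2: subtract (x_2)·f_2 from -2*x_1*x_2**2 - 2*x_1*x_2 → 0
  remainder 0.

Every S-polynomial of the final basis reduces to 0, so we have a Gröbner basis.
Inter-reduce: drop elements whose leading term is divisible by another's, tail-reduce, and make monic.
Reduced Gröbner basis: {x_1**2 + 2*x_1 - 2*x_2**3 + x_2, x_1*x_2 + x_1, x_2**4 + x_2**3 + 2*x_2**2 + 2*x_2}.

Buchberger on the second generating set:
h_1 = -x_1*x_2 - x_1, LT = x_1*x_2.
h_2 = -2*x_1**2 - 2*x_1*x_2 + 2*x_1 - x_2**3 - 2*x_2, LT = x_1**2.

S(h_1,h_2): lcm = x_1**2*x_2. S = x_1**2 - x_1*x_2**2 + x_1*x_2 + 2*x_2**4 - x_2**2.
  leading term x_1**2: subtract (2)·h_2 from x_1**2 - x_1*x_2**2 + x_1*x_2 + 2*x_2**4 - x_2**2 → -x_1*x_2**2 + x_1 + 2*x_2**4 + 2*x_2**3 - x_2**2 - x_2
  leading term x_1*x_2**2: subtract (x_2)·h_1 from -x_1*x_2**2 + x_1 + 2*x_2**4 + 2*x_2**3 - x_2**2 - x_2 → x_1*x_2 + x_1 + 2*x_2**4 + 2*x_2**3 - x_2**2 - x_2
  leading term x_1*x_2: subtract (-1)·h_1 from x_1*x_2 + x_1 + 2*x_2**4 + 2*x_2**3 - x_2**2 - x_2 → 2*x_2**4 + 2*x_2**3 - x_2**2 - x_2
  leading term x_2**4: no divisor's leading term divides it; move 2*x_2**4 to the remainder.
  leading term x_2**3: no divisor's leading term divides it; move 2*x_2**3 to the remainder.
  leading term x_2**2: no divisor's leading term divides it; move -x_2**2 to the remainder.
  leading term x_2: no divisor's leading term divides it; move -x_2 to the remainder.
  remainder 2*x_2**4 + 2*x_2**3 - x_2**2 - x_2 ≠ 0; add k_3 = 2*x_2**4 + 2*x_2**3 - x_2**2 - x_2 to the basis.

S(h_1,k_3): lcm = x_1*x_2**4. S = -2*x_1*x_2**2 - 2*x_1*x_2.
  leading term x_1*x_2**2: subtract (2*x_2)·h_1 from -2*x_1*x_2**2 - 2*x_1*x_2 → 0
  remainder 0.

S(h_2,k_3): leading monomials are coprime, so the S-polynomial reduces to 0 (Buchberger's first criterion).
Every S-polynomial of the final basis reduces to 0, so we have a Gröbner basis.
Inter-reduce: drop elements whose leading term is divisible by another's, tail-reduce, and make monic.
Reduced Gröbner basis: {x_1**2 - 2*x_1 - 2*x_2**3 + x_2, x_1*x_2 + x_1, x_2**4 + x_2**3 + 2*x_2**2 + 2*x_2}.

These differ, so the ideals are not equal.

No, the ideals differ.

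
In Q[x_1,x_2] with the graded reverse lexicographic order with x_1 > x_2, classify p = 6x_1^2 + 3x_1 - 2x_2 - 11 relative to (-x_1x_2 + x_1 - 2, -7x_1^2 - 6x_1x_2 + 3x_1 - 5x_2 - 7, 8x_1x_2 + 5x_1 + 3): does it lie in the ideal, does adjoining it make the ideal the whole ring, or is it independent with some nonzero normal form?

6x_1^2 + 3x_1 - 2x_2 - 11 lies in I (it reduces to 0).

First compute the reduced Gröbner basis of I by Buchberger's algorithm.
f_1 = -x_1x_2 + x_1 - 2, LT = x_1x_2.
f_2 = -7x_1^2 - 6x_1x_2 + 3x_1 - 5x_2 - 7, LT = x_1^2.
f_3 = 8x_1x_2 + 5x_1 + 3, LT = x_1x_2.

S(f_1,f_2): lcm = x_1^2x_2. S = -6/7x_1x_2^2 - x_1^2 + 3/7x_1x_2 - 5/7x_2^2 + 2x_1 - x_2.
  leading term x_1x_2^2: subtract (6/7x_2)·f_1 from -6/7x_1x_2^2 - x_1^2 + 3/7x_1x_2 - 5/7x_2^2 + 2x_1 - x_2 → -x_1^2 - 3/7x_1x_2 - 5/7x_2^2 + 2x_1 + 5/7x_2
  leading term x_1^2: subtract (1/7)·f_2 from -x_1^2 - 3/7x_1x_2 - 5/7x_2^2 + 2x_1 + 5/7x_2 → 3/7x_1x_2 - 5/7x_2^2 + 11/7x_1 + 10/7x_2 + 1
  leading term x_1x_2: subtract (-3/7)·f_1 from 3/7x_1x_2 - 5/7x_2^2 + 11/7x_1 + 10/7x_2 + 1 → -5/7x_2^2 + 2x_1 + 10/7x_2 + 1/7
  leading term x_2^2: no divisor's leading term divides it; move -5/7x_2^2 to the remainder.
  leading term x_1: no divisor's leading term divides it; move 2x_1 to the remainder.
  leading term x_2: no divisor's leading term divides it; move 10/7x_2 to the remainder.
  leading term 1: no divisor's leading term divides it; move 1/7 to the remainder.
  remainder -5/7x_2^2 + 2x_1 + 10/7x_2 + 1/7 ≠ 0; add h_4 = -5/7x_2^2 + 2x_1 + 10/7x_2 + 1/7 to the basis.

S(f_1,f_3): lcm = x_1x_2. S = -13/8x_1 + 13/8.
  leading term x_1: no divisor's leading term divides it; move -13/8x_1 to the remainder.
  leading term 1: no divisor's leading term divides it; move 13/8 to the remainder.
  remainder -13/8x_1 + 13/8 ≠ 0; add h_5 = -13/8x_1 + 13/8 to the basis.

S(f_2,f_3): lcm = x_1^2x_2. S = 6/7x_1x_2^2 - 5/8x_1^2 - 3/7x_1x_2 + 5/7x_2^2 - 3/8x_1 + x_2.
  leading term x_1x_2^2: subtract (-6/7x_2)·f_1 from 6/7x_1x_2^2 - 5/8x_1^2 - 3/7x_1x_2 + 5/7x_2^2 - 3/8x_1 + x_2 → -5/8x_1^2 + 3/7x_1x_2 + 5/7x_2^2 - 3/8x_1 - 5/7x_2
  leading term x_1^2: subtract (5/56)·f_2 from -5/8x_1^2 + 3/7x_1x_2 + 5/7x_2^2 - 3/8x_1 - 5/7x_2 → 27/28x_1x_2 + 5/7x_2^2 - 9/14x_1 - 15/56x_2 + 5/8
  leading term x_1x_2: subtract (-27/28)·f_1 from 27/28x_1x_2 + 5/7x_2^2 - 9/14x_1 - 15/56x_2 + 5/8 → 5/7x_2^2 + 9/28x_1 - 15/56x_2 - 73/56
  leading term x_2^2: subtract (-1)·h_4 from 5/7x_2^2 + 9/28x_1 - 15/56x_2 - 73/56 → 65/28x_1 + 65/56x_2 - 65/56
  leading term x_1: subtract (-10/7)·h_5 from 65/28x_1 + 65/56x_2 - 65/56 → 65/56x_2 + 65/56
  leading term x_2: no divisor's leading term divides it; move 65/56x_2 to the remainder.
  leading term 1: no divisor's leading term divides it; move 65/56 to the remainder.
  remainder 65/56x_2 + 65/56 ≠ 0; add h_6 = 65/56x_2 + 65/56 to the basis.

The other S-polynomials (S(f_1,h_4), S(f_2,h_4), S(f_3,h_4), S(f_1,h_5), S(f_2,h_5), S(f_3,h_5), S(h_4,h_5), S(f_1,h_6), S(f_2,h_6), S(f_3,h_6), S(h_4,h_6), S(h_5,h_6)) all reduce to 0 modulo the current basis, so we have a Gröbner basis.
Inter-reduce: drop elements whose leading term is divisible by another's, tail-reduce, and make monic.
Reduced Gröbner basis: {x_1 - 1, x_2 + 1}.
Label its elements g_1 = x_1 - 1, g_2 = x_2 + 1.

Reduce p = 6x_1^2 + 3x_1 - 2x_2 - 11 modulo G:
  leading term x_1^2: subtract (6x_1)·g_1 from 6x_1^2 + 3x_1 - 2x_2 - 11 → 9x_1 - 2x_2 - 11
  leading term x_1: subtract (9)·g_1 from 9x_1 - 2x_2 - 11 → -2x_2 - 2
  leading term x_2: subtract (-2)·g_2 from -2x_2 - 2 → 0
  normal form = 0.
Since the normal form is 0, p ∈ I.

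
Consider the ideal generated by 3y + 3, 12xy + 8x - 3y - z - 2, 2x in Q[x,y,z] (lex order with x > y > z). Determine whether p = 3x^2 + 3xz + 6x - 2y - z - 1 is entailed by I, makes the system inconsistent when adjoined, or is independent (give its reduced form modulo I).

3x^2 + 3xz + 6x - 2y - z - 1 lies in I (it reduces to 0).

First compute the reduced Gröbner basis of I by Buchberger's algorithm.
f_1 = 3y + 3, LT = y.
f_2 = 12xy + 8x - 3y - z - 2, LT = xy.
f_3 = 2x, LT = x.

S(f_1,f_2): lcm = xy. S = 1/3x + 1/4y + 1/12z + 1/6.
  leading term x: subtract (1/6)·f_3 from 1/3x + 1/4y + 1/12z + 1/6 → 1/4y + 1/12z + 1/6
  leading term y: subtract (1/12)·f_1 from 1/4y + 1/12z + 1/6 → 1/12z - 1/12
  leading term z: no divisor's leading term divides it; move 1/12z to the remainder.
  leading term 1: no divisor's leading term divides it; move -1/12 to the remainder.
  remainder 1/12z - 1/12 ≠ 0; add h_4 = 1/12z - 1/12 to the basis.

The other S-polynomials (S(f_1,f_3), S(f_2,f_3), S(f_1,h_4), S(f_2,h_4), S(f_3,h_4)) all reduce to 0 modulo the current basis, so we have a Gröbner basis.
Inter-reduce: drop elements whose leading term is divisible by another's, tail-reduce, and make monic.
Reduced Gröbner basis: {x, y + 1, z - 1}.
Label its elements g_1 = x, g_2 = y + 1, g_3 = z - 1.

Reduce p = 3x^2 + 3xz + 6x - 2y - z - 1 modulo G:
  leading term x^2: subtract (3x)·g_1 from 3x^2 + 3xz + 6x - 2y - z - 1 → 3xz + 6x - 2y - z - 1
  leading term xz: subtract (3z)·g_1 from 3xz + 6x - 2y - z - 1 → 6x - 2y - z - 1
  leading term x: subtract (6)·g_1 from 6x - 2y - z - 1 → -2y - z - 1
  leading term y: subtract (-2)·g_2 from -2y - z - 1 → -z + 1
  leading term z: subtract (-1)·g_3 from -z + 1 → 0
  normal form = 0.
Since the normal form is 0, p ∈ I.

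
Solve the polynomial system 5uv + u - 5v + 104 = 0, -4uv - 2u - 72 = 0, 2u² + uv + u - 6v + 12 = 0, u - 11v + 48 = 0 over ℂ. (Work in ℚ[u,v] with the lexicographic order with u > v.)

Compute a lex Gröbner basis by Buchberger's algorithm.
f_1 = 5uv + u - 5v + 104, LT = uv.
f_2 = -4uv - 2u - 72, LT = uv.
f_3 = 2u² + uv + u - 6v + 12, LT = u².
f_4 = u - 11v + 48, LT = u.

S(f_1,f_2): lcm = uv. S = -3/10u - v + 14/5.
  reduce S modulo (f_1, f_2, f_3, f_4):
  remainder -43/10v + 86/5 ≠ 0; add h_5 = -43/10v + 86/5 to the basis.

The other S-polynomials (S(f_1,f_3), S(f_1,f_4), S(f_2,f_3), S(f_2,f_4), S(f_3,f_4), S(f_1,h_5), S(f_2,h_5), S(f_3,h_5), S(f_4,h_5)) all reduce to 0 modulo the current basis, so we have a Gröbner basis.
Inter-reduce: drop elements whose leading term is divisible by another's, tail-reduce, and make monic.
Reduced Gröbner basis: {u + 4, v - 4}.

A lex Gröbner basis eliminates variables successively. Here v - 4 depends only on v, with roots {4}; lifting each root through the earlier basis elements recovers the full solutions.
  v = 4: the earlier basis element becomes u + 4 = 0, giving u = -4 — point (-4, 4).

{(-4, 4)}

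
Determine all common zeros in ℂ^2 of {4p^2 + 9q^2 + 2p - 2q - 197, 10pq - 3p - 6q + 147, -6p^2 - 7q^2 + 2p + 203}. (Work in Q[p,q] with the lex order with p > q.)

{(5, -3)}

Compute a lex Gröbner basis by Buchberger's algorithm.
f_1 = 4p^2 + 2p + 9q^2 - 2q - 197, LT = p^2.
f_2 = 10pq - 3p - 6q + 147, LT = pq.
f_3 = -6p^2 + 2p - 7q^2 + 203, LT = p^2.

S(f_1,f_2): lcm = p^2q. S = 3/10p^2 + 11/10pq - 147/10p + 9/4q^3 - 1/2q^2 - 197/4q.
  leading term p^2: subtract (3/40)·f_1 from 3/10p^2 + 11/10pq - 147/10p + 9/4q^3 - 1/2q^2 - 197/4q → 11/10pq - 297/20p + 9/4q^3 - 47/40q^2 - 491/10q + 591/40
  leading term pq: subtract (11/100)·f_2 from 11/10pq - 297/20p + 9/4q^3 - 47/40q^2 - 491/10q + 591/40 → -363/25p + 9/4q^3 - 47/40q^2 - 1211/25q - 279/200
  leading term p: no divisor's leading term divides it; move -363/25p to the remainder.
  leading term q^3: no divisor's leading term divides it; move 9/4q^3 to the remainder.
  leading term q^2: no divisor's leading term divides it; move -47/40q^2 to the remainder.
  leading term q: no divisor's leading term divides it; move -1211/25q to the remainder.
  leading term 1: no divisor's leading term divides it; move -279/200 to the remainder.
  remainder -363/25p + 9/4q^3 - 47/40q^2 - 1211/25q - 279/200 ≠ 0; add h_4 = -363/25p + 9/4q^3 - 47/40q^2 - 1211/25q - 279/200 to the basis.

S(f_1,f_3): lcm = p^2. S = 5/6p + 13/12q^2 - 1/2q - 185/12.
  leading term p: subtract (-125/2178)·h_4 from 5/6p + 13/12q^2 - 1/2q - 185/12 → 125/968q^3 + 17701/17424q^2 - 3572/1089q - 90005/5808
  leading term q^3: no divisor's leading term divides it; move 125/968q^3 to the remainder.
  leading term q^2: no divisor's leading term divides it; move 17701/17424q^2 to the remainder.
  leading term q: no divisor's leading term divides it; move -3572/1089q to the remainder.
  leading term 1: no divisor's leading term divides it; move -90005/5808 to the remainder.
  remainder 125/968q^3 + 17701/17424q^2 - 3572/1089q - 90005/5808 ≠ 0; add h_5 = 125/968q^3 + 17701/17424q^2 - 3572/1089q - 90005/5808 to the basis.

S(f_2,f_3): lcm = p^2q. S = -3/10p^2 - 4/15pq + 147/10p - 7/6q^3 + 203/6q.
  leading term p^2: subtract (-3/40)·f_1 from -3/10p^2 - 4/15pq + 147/10p - 7/6q^3 + 203/6q → -4/15pq + 297/20p - 7/6q^3 + 27/40q^2 + 2021/60q - 591/40
  leading term pq: subtract (-2/75)·f_2 from -4/15pq + 297/20p - 7/6q^3 + 27/40q^2 + 2021/60q - 591/40 → 1477/100p - 7/6q^3 + 27/40q^2 + 10057/300q - 2171/200
  leading term p: subtract (-1477/1452)·h_4 from 1477/100p - 7/6q^3 + 27/40q^2 + 10057/300q - 2171/200 → 6517/5808q^3 - 6043/11616q^2 - 11435/726q - 47525/3872
  leading term q^3: subtract (6517/750)·h_5 from 6517/5808q^3 - 6043/11616q^2 - 11435/726q - 47525/3872 → -63097/6750q^2 + 86069/6750q + 27536/225
  leading term q^2: no divisor's leading term divides it; move -63097/6750q^2 to the remainder.
  leading term q: no divisor's leading term divides it; move 86069/6750q to the remainder.
  leading term 1: no divisor's leading term divides it; move 27536/225 to the remainder.
  remainder -63097/6750q^2 + 86069/6750q + 27536/225 ≠ 0; add h_6 = -63097/6750q^2 + 86069/6750q + 27536/225 to the basis.

S(f_2,h_5): lcm = pq^3. S = -9188/1125pq^2 + 28576/1125pq + 18001/150p - 3/5q^3 + 147/10q^2.
  leading term pq^2: subtract (-4594/5625q)·f_2 from -9188/1125pq^2 + 28576/1125pq + 18001/150p - 3/5q^3 + 147/10q^2 → 129098/5625pq + 18001/150p - 3/5q^3 + 36749/3750q^2 + 225106/1875q
  leading term pq: subtract (64549/28125)·f_2 from 129098/5625pq + 18001/150p - 3/5q^3 + 36749/3750q^2 + 225106/1875q → 2379223/18750p - 3/5q^3 + 36749/3750q^2 + 1254628/9375q - 3162901/9375
  leading term p: subtract (-19663/2250)·h_4 from 2379223/18750p - 3/5q^3 + 36749/3750q^2 + 1254628/9375q - 3162901/9375 → 19063/1000q^3 - 8437/18000q^2 - 130273/450q - 2097403/6000
  leading term q^3: subtract (2306623/15625)·h_5 from 19063/1000q^3 - 8437/18000q^2 - 130273/450q - 2097403/6000 → -28207399/187500q^2 + 18255149/93750q + 24226499/12500
  leading term q^2: subtract (253866591/15774250)·h_6 from -28207399/187500q^2 + 18255149/93750q + 24226499/12500 → -992738813/94645500q - 992738813/31548500
  leading term q: no divisor's leading term divides it; move -992738813/94645500q to the remainder.
  leading term 1: no divisor's leading term divides it; move -992738813/31548500 to the remainder.
  remainder -992738813/94645500q - 992738813/31548500 ≠ 0; add h_7 = -992738813/94645500q - 992738813/31548500 to the basis.

The other S-polynomials (S(f_1,h_4), S(f_2,h_4), S(f_3,h_4), S(f_1,h_5), S(f_3,h_5), S(h_4,h_5), S(f_1,h_6), S(f_2,h_6), S(f_3,h_6), S(h_4,h_6), S(h_5,h_6), S(f_1,h_7), S(f_2,h_7), S(f_3,h_7), S(h_4,h_7), S(h_5,h_7), S(h_6,h_7)) all reduce to 0 modulo the current basis, so we have a Gröbner basis.
Inter-reduce: drop elements whose leading term is divisible by another's, tail-reduce, and make monic.
Reduced Gröbner basis: {p - 5, q + 3}.

Since the basis is lex-ordered, q + 3 is univariate in q. Its roots are {-3}. Back-substituting each root into the other basis elements fixes the other coordinates.
  q = -3: the earlier basis element becomes p - 5 = 0, giving p = 5 — point (5, -3).
Each listed point satisfies every original equation (direct substitution).
This is the nonlinear analogue of row-reducing a linear system.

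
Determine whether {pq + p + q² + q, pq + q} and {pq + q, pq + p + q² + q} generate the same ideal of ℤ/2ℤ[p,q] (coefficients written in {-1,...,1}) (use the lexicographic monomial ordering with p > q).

Yes, the ideals are equal.

For a fixed monomial order, each ideal has a unique reduced Gröbner basis; comparing bases decides equality.
Buchberger on the first generating set:
f_1 = pq + p + q² + q, LT = pq.
f_2 = pq + q, LT = pq.

S(f_1,f_2): lcm = pq. S = p + q².
  reduce S modulo (f_1, f_2):
  remainder p + q² ≠ 0; add g_3 = p + q² to the basis.

S(f_1,g_3): lcm = pq. S = p + q³ + q² + q.
  reduce S modulo (f_1, f_2, g_3):
  remainder q³ + q ≠ 0; add g_4 = q³ + q to the basis.

The other S-polynomials (S(f_2,g_3), S(f_1,g_4), S(f_2,g_4), S(g_3,g_4)) all reduce to 0 modulo the current basis, so we have a Gröbner basis.
Inter-reduce: drop elements whose leading term is divisible by another's, tail-reduce, and make monic.
Reduced Gröbner basis: {p + q², q³ + q}.

Buchberger on the second generating set:
h_1 = pq + q, LT = pq.
h_2 = pq + p + q² + q, LT = pq.

S(h_1,h_2): lcm = pq. S = p + q².
  reduce S modulo (h_1, h_2):
  remainder p + q² ≠ 0; add k_3 = p + q² to the basis.

S(h_1,k_3): lcm = pq. S = q³ + q.
  reduce S modulo (h_1, h_2, k_3):
  remainder q³ + q ≠ 0; add k_4 = q³ + q to the basis.

The other S-polynomials (S(h_2,k_3), S(h_1,k_4), S(h_2,k_4), S(k_3,k_4)) all reduce to 0 modulo the current basis, so we have a Gröbner basis.
Inter-reduce: drop elements whose leading term is divisible by another's, tail-reduce, and make monic.
Reduced Gröbner basis: {p + q², q³ + q}.

Same reduced basis, so the two generating sets span the same ideal.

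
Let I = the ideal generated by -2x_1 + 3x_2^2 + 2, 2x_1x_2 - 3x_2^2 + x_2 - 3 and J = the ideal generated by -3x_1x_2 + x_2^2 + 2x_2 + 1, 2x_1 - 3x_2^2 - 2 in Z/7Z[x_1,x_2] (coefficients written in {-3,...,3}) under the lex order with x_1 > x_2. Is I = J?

Equality of ideals is decidable: compute both reduced Gröbner bases (unique for the ordering) and check whether they agree.
Buchberger on the first generating set:
f_1 = -2x_1 + 3x_2^2 + 2, LT = x_1.
f_2 = 2x_1x_2 - 3x_2^2 + x_2 - 3, LT = x_1x_2.

S(f_1,f_2): lcm = x_1x_2. S = 2x_2^3 - 2x_2^2 + 2x_2 - 2.
  leading term x_2^3: no divisor's leading term divides it; move 2x_2^3 to the remainder.
  leading term x_2^2: no divisor's leading term divides it; move -2x_2^2 to the remainder.
  leading term x_2: no divisor's leading term divides it; move 2x_2 to the remainder.
  leading term 1: no divisor's leading term divides it; move -2 to the remainder.
  remainder 2x_2^3 - 2x_2^2 + 2x_2 - 2 ≠ 0; add g_3 = 2x_2^3 - 2x_2^2 + 2x_2 - 2 to the basis.

S(f_1,g_3): leading monomials are coprime, so the S-polynomial reduces to 0 (Buchberger's first criterion).
S(f_2,g_3): lcm = x_1x_2^3. S = x_1x_2^2 - x_1x_2 + x_1 + 2x_2^4 - 3x_2^3 + 2x_2^2.
  leading term x_1x_2^2: subtract (3x_2^2)·f_1 from x_1x_2^2 - x_1x_2 + x_1 + 2x_2^4 - 3x_2^3 + 2x_2^2 → -x_1x_2 + x_1 - 3x_2^3 + 3x_2^2
  leading term x_1x_2: subtract (-3x_2)·f_1 from -x_1x_2 + x_1 - 3x_2^3 + 3x_2^2 → x_1 - x_2^3 + 3x_2^2 - x_2
  leading term x_1: subtract (3)·f_1 from x_1 - x_2^3 + 3x_2^2 - x_2 → -x_2^3 + x_2^2 - x_2 + 1
  leading term x_2^3: subtract (3)·g_3 from -x_2^3 + x_2^2 - x_2 + 1 → 0
  remainder 0.

Every S-polynomial of the final basis reduces to 0, so we have a Gröbner basis.
Inter-reduce: drop elements whose leading term is divisible by another's, tail-reduce, and make monic.
Reduced Gröbner basis: {x_1 + 2x_2^2 - 1, x_2^3 - x_2^2 + x_2 - 1}.

Buchberger on the second generating set:
h_1 = -3x_1x_2 + x_2^2 + 2x_2 + 1, LT = x_1x_2.
h_2 = 2x_1 - 3x_2^2 - 2, LT = x_1.

S(h_1,h_2): lcm = x_1x_2. S = -2x_2^3 + 2x_2^2 - 2x_2 + 2.
  leading term x_2^3: no divisor's leading term divides it; move -2x_2^3 to the remainder.
  leading term x_2^2: no divisor's leading term divides it; move 2x_2^2 to the remainder.
  leading term x_2: no divisor's leading term divides it; move -2x_2 to the remainder.
  leading term 1: no divisor's leading term divides it; move 2 to the remainder.
  remainder -2x_2^3 + 2x_2^2 - 2x_2 + 2 ≠ 0; add k_3 = -2x_2^3 + 2x_2^2 - 2x_2 + 2 to the basis.

S(h_1,k_3): lcm = x_1x_2^3. S = x_1x_2^2 - x_1x_2 + x_1 + 2x_2^4 - 3x_2^3 + 2x_2^2.
  leading term x_1x_2^2: subtract (2x_2)·h_1 from x_1x_2^2 - x_1x_2 + x_1 + 2x_2^4 - 3x_2^3 + 2x_2^2 → -x_1x_2 + x_1 + 2x_2^4 + 2x_2^3 - 2x_2^2 - 2x_2
  leading term x_1x_2: subtract (-2)·h_1 from -x_1x_2 + x_1 + 2x_2^4 + 2x_2^3 - 2x_2^2 - 2x_2 → x_1 + 2x_2^4 + 2x_2^3 + 2x_2 + 2
  leading term x_1: subtract (-3)·h_2 from x_1 + 2x_2^4 + 2x_2^3 + 2x_2 + 2 → 2x_2^4 + 2x_2^3 - 2x_2^2 + 2x_2 + 3
  leading term x_2^4: subtract (-x_2)·k_3 from 2x_2^4 + 2x_2^3 - 2x_2^2 + 2x_2 + 3 → -3x_2^3 + 3x_2^2 - 3x_2 + 3
  leading term x_2^3: subtract (-2)·k_3 from -3x_2^3 + 3x_2^2 - 3x_2 + 3 → 0
  remainder 0.

S(h_2,k_3): leading monomials are coprime, so the S-polynomial reduces to 0 (Buchberger's first criterion).
Every S-polynomial of the final basis reduces to 0, so we have a Gröbner basis.
Inter-reduce: drop elements whose leading term is divisible by another's, tail-reduce, and make monic.
Reduced Gröbner basis: {x_1 + 2x_2^2 - 1, x_2^3 - x_2^2 + x_2 - 1}.

Same reduced basis, so the two generating sets span the same ideal.
The same test decides containment: I ⊆ J iff every generator of I reduces to 0 modulo a Gröbner basis of J.

Yes, the ideals are equal.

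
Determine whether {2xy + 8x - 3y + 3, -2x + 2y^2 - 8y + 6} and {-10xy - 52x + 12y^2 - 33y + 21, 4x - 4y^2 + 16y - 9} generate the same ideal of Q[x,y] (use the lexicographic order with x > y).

No, the ideals differ.

For a fixed monomial order, each ideal has a unique reduced Gröbner basis; comparing bases decides equality.
Buchberger on the first generating set:
f_1 = 2xy + 8x - 3y + 3, LT = xy.
f_2 = -2x + 2y^2 - 8y + 6, LT = x.

S(f_1,f_2): lcm = xy. S = 4x + y^3 - 4y^2 + 3/2y + 3/2.
  leading term x: subtract (-2)·f_2 from 4x + y^3 - 4y^2 + 3/2y + 3/2 → y^3 - 29/2y + 27/2
  leading term y^3: no divisor's leading term divides it; move y^3 to the remainder.
  leading term y: no divisor's leading term divides it; move -29/2y to the remainder.
  leading term 1: no divisor's leading term divides it; move 27/2 to the remainder.
  remainder y^3 - 29/2y + 27/2 ≠ 0; add g_3 = y^3 - 29/2y + 27/2 to the basis.

The other S-polynomials (S(f_1,g_3), S(f_2,g_3)) all reduce to 0 modulo the current basis, so we have a Gröbner basis.
Inter-reduce: drop elements whose leading term is divisible by another's, tail-reduce, and make monic.
Reduced Gröbner basis: {x - y^2 + 4y - 3, y^3 - 29/2y + 27/2}.

Buchberger on the second generating set:
h_1 = -10xy - 52x + 12y^2 - 33y + 21, LT = xy.
h_2 = 4x - 4y^2 + 16y - 9, LT = x.

S(h_1,h_2): lcm = xy. S = 26/5x + y^3 - 26/5y^2 + 111/20y - 21/10.
  leading term x: subtract (13/10)·h_2 from 26/5x + y^3 - 26/5y^2 + 111/20y - 21/10 → y^3 - 61/4y + 48/5
  leading term y^3: no divisor's leading term divides it; move y^3 to the remainder.
  leading term y: no divisor's leading term divides it; move -61/4y to the remainder.
  leading term 1: no divisor's leading term divides it; move 48/5 to the remainder.
  remainder y^3 - 61/4y + 48/5 ≠ 0; add k_3 = y^3 - 61/4y + 48/5 to the basis.

The other S-polynomials (S(h_1,k_3), S(h_2,k_3)) all reduce to 0 modulo the current basis, so we have a Gröbner basis.
Inter-reduce: drop elements whose leading term is divisible by another's, tail-reduce, and make monic.
Reduced Gröbner basis: {x - y^2 + 4y - 9/4, y^3 - 61/4y + 48/5}.

Since the reduced bases disagree, the two ideals are not the same.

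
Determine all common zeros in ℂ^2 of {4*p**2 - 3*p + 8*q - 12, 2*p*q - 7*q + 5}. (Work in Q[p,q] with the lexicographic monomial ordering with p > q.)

Compute a lex Gröbner basis by Buchberger's algorithm.
f_1 = 4*p**2 - 3*p + 8*q - 12, LT = p**2.
f_2 = 2*p*q - 7*q + 5, LT = p*q.

S(f_1,f_2): lcm = p**2*q. S = 11/4*p*q - 5/2*p + 2*q**2 - 3*q.
  leading term p*q: subtract (11/8)·f_2 from 11/4*p*q - 5/2*p + 2*q**2 - 3*q → -5/2*p + 2*q**2 + 53/8*q - 55/8
  leading term p: no divisor's leading term divides it; move -5/2*p to the remainder.
  leading term q**2: no divisor's leading term divides it; move 2*q**2 to the remainder.
  leading term q: no divisor's leading term divides it; move 53/8*q to the remainder.
  leading term 1: no divisor's leading term divides it; move -55/8 to the remainder.
  remainder -5/2*p + 2*q**2 + 53/8*q - 55/8 ≠ 0; add h_3 = -5/2*p + 2*q**2 + 53/8*q - 55/8 to the basis.

S(f_1,h_3): lcm = p**2. S = 4/5*p*q**2 + 53/20*p*q - 7/2*p + 2*q - 3.
  leading term p*q**2: subtract (2/5*q)·f_2 from 4/5*p*q**2 + 53/20*p*q - 7/2*p + 2*q - 3 → 53/20*p*q - 7/2*p + 14/5*q**2 - 3
  leading term p*q: subtract (53/40)·f_2 from 53/20*p*q - 7/2*p + 14/5*q**2 - 3 → -7/2*p + 14/5*q**2 + 371/40*q - 77/8
  leading term p: subtract (7/5)·h_3 from -7/2*p + 14/5*q**2 + 371/40*q - 77/8 → 0
  remainder 0.

S(f_2,h_3): lcm = p*q. S = 4/5*q**3 + 53/20*q**2 - 25/4*q + 5/2.
  leading term q**3: no divisor's leading term divides it; move 4/5*q**3 to the remainder.
  leading term q**2: no divisor's leading term divides it; move 53/20*q**2 to the remainder.
  leading term q: no divisor's leading term divides it; move -25/4*q to the remainder.
  leading term 1: no divisor's leading term divides it; move 5/2 to the remainder.
  remainder 4/5*q**3 + 53/20*q**2 - 25/4*q + 5/2 ≠ 0; add h_4 = 4/5*q**3 + 53/20*q**2 - 25/4*q + 5/2 to the basis.

S(f_1,h_4): leading monomials are coprime, so the S-polynomial reduces to 0 (Buchberger's first criterion).
S(f_2,h_4): lcm = p*q**3. S = -53/16*p*q**2 + 125/16*p*q - 25/8*p - 7/2*q**3 + 5/2*q**2.
  leading term p*q**2: subtract (-53/32*q)·f_2 from -53/16*p*q**2 + 125/16*p*q - 25/8*p - 7/2*q**3 + 5/2*q**2 → 125/16*p*q - 25/8*p - 7/2*q**3 - 291/32*q**2 + 265/32*q
  leading term p*q: subtract (125/32)·f_2 from 125/16*p*q - 25/8*p - 7/2*q**3 - 291/32*q**2 + 265/32*q → -25/8*p - 7/2*q**3 - 291/32*q**2 + 285/8*q - 625/32
  leading term p: subtract (5/4)·h_3 from -25/8*p - 7/2*q**3 - 291/32*q**2 + 285/8*q - 625/32 → -7/2*q**3 - 371/32*q**2 + 875/32*q - 175/16
  leading term q**3: subtract (-35/8)·h_4 from -7/2*q**3 - 371/32*q**2 + 875/32*q - 175/16 → 0
  remainder 0.

S(h_3,h_4): leading monomials are coprime, so the S-polynomial reduces to 0 (Buchberger's first criterion).
Every S-polynomial of the final basis reduces to 0, so we have a Gröbner basis.
Inter-reduce: drop elements whose leading term is divisible by another's, tail-reduce, and make monic.
Reduced Gröbner basis: {p - 4/5*q**2 - 53/20*q + 11/4, q**3 + 53/16*q**2 - 125/16*q + 25/8}.

The lex basis is triangular: the last element involves only q. Solving q**3 + 53/16*q**2 - 125/16*q + 25/8 = 0 gives q ∈ {-5, 27/32 - sqrt(89)/32, sqrt(89)/32 + 27/32}; substituting each value into the earlier elements determines the remaining variables.
  q = -5: the earlier basis element becomes p - 4 = 0, giving p = 4 — point (4, -5).
  q = 27/32 - sqrt(89)/32: the earlier basis element becomes p - 1/8 + sqrt(89)/8 = 0, giving p = 1/8 - sqrt(89)/8 — point (1/8 - sqrt(89)/8, 27/32 - sqrt(89)/32).
  q = sqrt(89)/32 + 27/32: the earlier basis element becomes p - sqrt(89)/8 - 1/8 = 0, giving p = 1/8 + sqrt(89)/8 — point (1/8 + sqrt(89)/8, sqrt(89)/32 + 27/32).
Substituting each solution back into the original system confirms all equations vanish.

{(4, -5), (1/8 - sqrt(89)/8, 27/32 - sqrt(89)/32), (1/8 + sqrt(89)/8, sqrt(89)/32 + 27/32)}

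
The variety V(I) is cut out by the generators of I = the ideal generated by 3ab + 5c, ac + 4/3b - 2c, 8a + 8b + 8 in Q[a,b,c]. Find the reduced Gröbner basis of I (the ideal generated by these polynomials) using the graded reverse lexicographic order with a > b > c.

G = {b^2 + b - 5/3c, bc - 4/3b + 3c, c^2 + 12/5b - 74/15c, a + b + 1}

f_1 = 3ab + 5c, LT = ab.
f_2 = ac + 4/3b - 2c, LT = ac.
f_3 = 8a + 8b + 8, LT = a.

S(f_1,f_2): lcm = abc. S = -4/3b^2 + 2bc + 5/3c^2.
  reduce S modulo (f_1, f_2, f_3):
  remainder -4/3b^2 + 2bc + 5/3c^2 ≠ 0; add g_4 = -4/3b^2 + 2bc + 5/3c^2 to the basis.

S(f_1,f_3): lcm = ab. S = -b^2 - b + 5/3c.
  reduce S modulo (f_1, f_2, f_3, g_4):
  remainder -3/2bc - 5/4c^2 - b + 5/3c ≠ 0; add g_5 = -3/2bc - 5/4c^2 - b + 5/3c to the basis.

S(f_2,f_3): lcm = ac. S = -bc + 4/3b - 3c.
  reduce S modulo (f_1, f_2, f_3, g_4, g_5):
  remainder 5/6c^2 + 2b - 37/9c ≠ 0; add g_6 = 5/6c^2 + 2b - 37/9c to the basis.

The other S-polynomials (S(f_1,g_4), S(f_2,g_4), S(f_3,g_4), S(f_1,g_5), S(f_2,g_5), S(f_3,g_5), S(g_4,g_5), S(f_1,g_6), S(f_2,g_6), S(f_3,g_6), S(g_4,g_6), S(g_5,g_6)) all reduce to 0 modulo the current basis, so we have a Gröbner basis.
Inter-reduce: drop elements whose leading term is divisible by another's, tail-reduce, and make monic.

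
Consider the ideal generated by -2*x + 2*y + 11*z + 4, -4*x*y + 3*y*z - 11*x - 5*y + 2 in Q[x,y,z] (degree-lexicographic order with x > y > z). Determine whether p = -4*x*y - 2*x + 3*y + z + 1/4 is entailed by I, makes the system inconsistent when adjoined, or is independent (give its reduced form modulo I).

First compute the reduced Gröbner basis of I by Buchberger's algorithm.
f_1 = -2*x + 2*y + 11*z + 4, LT = x.
f_2 = -4*x*y + 3*y*z - 11*x - 5*y + 2, LT = x*y.

S(f_1,f_2): lcm = x*y. S = -y**2 - 19/4*y*z - 11/4*x - 13/4*y + 1/2.
  leading term y**2: no divisor's leading term divides it; move -y**2 to the remainder.
  leading term y*z: no divisor's leading term divides it; move -19/4*y*z to the remainder.
  leading term x: subtract (11/8)·f_1 from -11/4*x - 13/4*y + 1/2 → -6*y - 121/8*z - 5
  leading term y: no divisor's leading term divides it; move -6*y to the remainder.
  leading term z: no divisor's leading term divides it; move -121/8*z to the remainder.
  leading term 1: no divisor's leading term divides it; move -5 to the remainder.
  remainder -y**2 - 19/4*y*z - 6*y - 121/8*z - 5 ≠ 0; add h_3 = -y**2 - 19/4*y*z - 6*y - 121/8*z - 5 to the basis.

The other S-polynomials (S(f_1,h_3), S(f_2,h_3)) all reduce to 0 modulo the current basis, so we have a Gröbner basis.
Inter-reduce: drop elements whose leading term is divisible by another's, tail-reduce, and make monic.
Reduced Gröbner basis: {y**2 + 19/4*y*z + 6*y + 121/8*z + 5, x - y - 11/2*z - 2}.
Label its elements g_1 = y**2 + 19/4*y*z + 6*y + 121/8*z + 5, g_2 = x - y - 11/2*z - 2.

Reduce p = -4*x*y - 2*x + 3*y + z + 1/4 modulo G:
  leading term x*y: subtract (-4*y)·g_2 from -4*x*y - 2*x + 3*y + z + 1/4 → -4*y**2 - 22*y*z - 2*x - 5*y + z + 1/4
  leading term y**2: subtract (-4)·g_1 from -4*y**2 - 22*y*z - 2*x - 5*y + z + 1/4 → -3*y*z - 2*x + 19*y + 123/2*z + 81/4
  leading term y*z: no divisor's leading term divides it; move -3*y*z to the remainder.
  leading term x: subtract (-2)·g_2 from -2*x + 19*y + 123/2*z + 81/4 → 17*y + 101/2*z + 65/4
  leading term y: no divisor's leading term divides it; move 17*y to the remainder.
  leading term z: no divisor's leading term divides it; move 101/2*z to the remainder.
  leading term 1: no divisor's leading term divides it; move 65/4 to the remainder.
  normal form = -3*y*z + 17*y + 101/2*z + 65/4.
The normal form is nonzero, so p ∉ I. Since p minus its normal form lies in I, I + (p) = I + (r) where r = -3*y*z + 17*y + 101/2*z + 65/4; decide whether this ideal is the whole ring.
Run Buchberger on G together with r (pairs among the g_i already reduce to 0 since G is a Gröbner basis):
g_1 = y**2 + 19/4*y*z + 6*y + 121/8*z + 5, LT = y**2.
g_2 = x - y - 11/2*z - 2, LT = x.
r = -3*y*z + 17*y + 101/2*z + 65/4, LT = y*z.

S(g_1,r): lcm = y**2*z. S = 19/4*y*z**2 + 17/3*y**2 + 137/6*y*z + 121/8*z**2 + 65/12*y + 5*z.
  leading term y*z**2: subtract (-19/12*z)·r from 19/4*y*z**2 + 17/3*y**2 + 137/6*y*z + 121/8*z**2 + 65/12*y + 5*z → 17/3*y**2 + 199/4*y*z + 1141/12*z**2 + 65/12*y + 1475/48*z
  leading term y**2: subtract (17/3)·g_1 from 17/3*y**2 + 199/4*y*z + 1141/12*z**2 + 65/12*y + 1475/48*z → 137/6*y*z + 1141/12*z**2 - 343/12*y - 2639/48*z - 85/3
  leading term y*z: subtract (-137/18)·r from 137/6*y*z + 1141/12*z**2 - 343/12*y - 2639/48*z - 85/3 → 1141/12*z**2 + 3629/36*y + 47431/144*z + 6865/72
  leading term z**2: no divisor's leading term divides it; move 1141/12*z**2 to the remainder.
  leading term y: no divisor's leading term divides it; move 3629/36*y to the remainder.
  leading term z: no divisor's leading term divides it; move 47431/144*z to the remainder.
  leading term 1: no divisor's leading term divides it; move 6865/72 to the remainder.
  remainder 1141/12*z**2 + 3629/36*y + 47431/144*z + 6865/72 ≠ 0; add m_4 = 1141/12*z**2 + 3629/36*y + 47431/144*z + 6865/72 to the basis.

The other S-polynomials (S(g_1,g_2), S(g_2,r), S(g_1,m_4), S(g_2,m_4), S(r,m_4)) all reduce to 0 modulo the current basis, so we have a Gröbner basis.
Inter-reduce: drop elements whose leading term is divisible by another's, tail-reduce, and make monic.
Reduced Gröbner basis: {y**2 + 395/12*y + 1141/12*z + 1475/48, y*z - 17/3*y - 101/6*z - 65/12, z**2 + 3629/3423*y + 47431/13692*z + 6865/6846, x - y - 11/2*z - 2}.
The reduced Gröbner basis of I + (p) is {y**2 + 395/12*y + 1141/12*z + 1475/48, y*z - 17/3*y - 101/6*z - 65/12, z**2 + 3629/3423*y + 47431/13692*z + 6865/6846, x - y - 11/2*z - 2} ≠ {1}, a proper ideal, so the enlarged system stays consistent: p is independent of I, with normal form -3*y*z + 17*y + 101/2*z + 65/4.

The remainder on division by a Gröbner basis is unique — it is the normal form.

-4*x*y - 2*x + 3*y + z + 1/4 is independent of I; its normal form modulo I is -3*y*z + 17*y + 101/2*z + 65/4.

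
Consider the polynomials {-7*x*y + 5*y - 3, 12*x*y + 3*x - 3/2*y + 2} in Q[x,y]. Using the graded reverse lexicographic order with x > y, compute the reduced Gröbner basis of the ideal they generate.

G = {y**2 - 14/99*y - 2/11, x + 33/14*y - 22/21}

f_1 = -7*x*y + 5*y - 3, LT = x*y.
f_2 = 12*x*y + 3*x - 3/2*y + 2, LT = x*y.

S(f_1,f_2): lcm = x*y. S = -1/4*x - 33/56*y + 11/42.
  reduce S modulo (f_1, f_2):
  remainder -1/4*x - 33/56*y + 11/42 ≠ 0; add g_3 = -1/4*x - 33/56*y + 11/42 to the basis.

S(f_1,g_3): lcm = x*y. S = -33/14*y**2 + 1/3*y + 3/7.
  reduce S modulo (f_1, f_2, g_3):
  remainder -33/14*y**2 + 1/3*y + 3/7 ≠ 0; add g_4 = -33/14*y**2 + 1/3*y + 3/7 to the basis.

The other S-polynomials (S(f_2,g_3), S(f_1,g_4), S(f_2,g_4), S(g_3,g_4)) all reduce to 0 modulo the current basis, so we have a Gröbner basis.
Inter-reduce: drop elements whose leading term is divisible by another's, tail-reduce, and make monic.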